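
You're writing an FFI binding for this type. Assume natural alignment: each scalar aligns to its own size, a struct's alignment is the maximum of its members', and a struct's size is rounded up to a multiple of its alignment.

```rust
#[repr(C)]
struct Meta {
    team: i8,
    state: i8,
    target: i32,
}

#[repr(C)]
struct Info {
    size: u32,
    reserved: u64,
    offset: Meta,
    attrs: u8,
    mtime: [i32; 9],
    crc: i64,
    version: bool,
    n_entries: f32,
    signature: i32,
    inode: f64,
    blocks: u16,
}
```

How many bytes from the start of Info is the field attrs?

24

Meta: team at 0 (size 1, align 1) → ends 1; state at 1 (size 1, align 1) → ends 2; pad 2 to align 4 for target; target at 4 (size 4, align 4) → ends 8; total 8 bytes, alignment 4
size at 0 (size 4, align 4) → ends 4
pad 4 to align 8 for reserved
reserved at 8 (size 8, align 8) → ends 16
offset at 16 (size 8, align 4) → ends 24
attrs at 24 (size 1, align 1) → ends 25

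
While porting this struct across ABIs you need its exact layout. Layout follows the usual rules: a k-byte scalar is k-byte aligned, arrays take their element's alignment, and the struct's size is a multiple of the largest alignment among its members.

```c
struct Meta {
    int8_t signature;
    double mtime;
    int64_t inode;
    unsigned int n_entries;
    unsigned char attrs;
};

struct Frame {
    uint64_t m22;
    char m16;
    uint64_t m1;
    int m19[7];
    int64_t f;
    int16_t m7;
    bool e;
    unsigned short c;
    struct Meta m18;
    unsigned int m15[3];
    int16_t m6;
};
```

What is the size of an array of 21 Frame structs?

2520

Meta: @0: signature [1B, align 1] → 1; +7 pad (align 8); @8: mtime [8B, align 8] → 16; @16: inode [8B, align 8] → 24; @24: n_entries [4B, align 4] → 28; @28: attrs [1B, align 1] → 29; +3 tail pad (align 8); size 32, align 8
@0: m22 [8B, align 8] → 8
@8: m16 [1B, align 1] → 9
+7 pad (align 8)
@16: m1 [8B, align 8] → 24
@24: m19 [28B, align 4] → 52
+4 pad (align 8)
@56: f [8B, align 8] → 64
@64: m7 [2B, align 2] → 66
@66: e [1B, align 1] → 67
+1 pad (align 2)
@68: c [2B, align 2] → 70
+2 pad (align 8)
@72: m18 [32B, align 8] → 104
@104: m15 [12B, align 4] → 116
@116: m6 [2B, align 2] → 118
+2 tail pad (align 8)
size 120, align 8
array of 21: 21 × 120 = 2520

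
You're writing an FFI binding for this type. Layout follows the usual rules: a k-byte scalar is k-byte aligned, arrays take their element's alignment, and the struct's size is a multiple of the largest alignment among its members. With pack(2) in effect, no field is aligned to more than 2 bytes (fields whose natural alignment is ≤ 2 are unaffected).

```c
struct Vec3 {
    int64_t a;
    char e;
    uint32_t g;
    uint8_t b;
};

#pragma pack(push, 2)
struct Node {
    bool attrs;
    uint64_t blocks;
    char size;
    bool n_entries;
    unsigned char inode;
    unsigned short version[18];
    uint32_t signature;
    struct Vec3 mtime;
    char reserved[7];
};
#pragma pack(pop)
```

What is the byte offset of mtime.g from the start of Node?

66

Vec3: 0..8  a  (8B, 8-aligned); 8..9  e  (1B, 1-aligned); 9..12  -- padding (3B); 12..16  g  (4B, 4-aligned); 16..17  b  (1B, 1-aligned); 17..24  -- tail padding (7B); sizeof = 24, alignof = 8
0..1  attrs  (1B, 1-aligned)
1..2  -- padding (1B)
2..10  blocks  (8B, 2-aligned)
10..11  size  (1B, 1-aligned)
11..12  n_entries  (1B, 1-aligned)
12..13  inode  (1B, 1-aligned)
13..14  -- padding (1B)
14..50  version  (36B, 2-aligned)
50..54  signature  (4B, 2-aligned)
54..78  mtime  (24B, 2-aligned)
within Vec3: g at 12
54 + 12 = 66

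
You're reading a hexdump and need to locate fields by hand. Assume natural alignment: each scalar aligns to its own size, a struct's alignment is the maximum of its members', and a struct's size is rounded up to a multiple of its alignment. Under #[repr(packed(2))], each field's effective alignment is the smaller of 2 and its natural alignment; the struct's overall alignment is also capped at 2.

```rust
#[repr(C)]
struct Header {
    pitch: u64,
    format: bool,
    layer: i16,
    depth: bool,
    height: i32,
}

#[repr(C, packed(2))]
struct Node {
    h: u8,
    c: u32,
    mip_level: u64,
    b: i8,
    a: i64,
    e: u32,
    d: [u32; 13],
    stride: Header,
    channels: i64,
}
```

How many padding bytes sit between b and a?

Header: pitch at 0 (size 8, align 8) → ends 8; format at 8 (size 1, align 1) → ends 9; pad 1 to align 2 for layer; layer at 10 (size 2, align 2) → ends 12; depth at 12 (size 1, align 1) → ends 13; pad 3 to align 4 for height; height at 16 (size 4, align 4) → ends 20; tail pad 4 to reach multiple of 8; total 24 bytes, alignment 8
h at 0 (size 1, align 1) → ends 1
pad 1 to align 2 for c
c at 2 (size 4, align 2) → ends 6
mip_level at 6 (size 8, align 2) → ends 14
b at 14 (size 1, align 1) → ends 15
pad 1 to align 2 for a
a at 16 (size 8, align 2) → ends 24

1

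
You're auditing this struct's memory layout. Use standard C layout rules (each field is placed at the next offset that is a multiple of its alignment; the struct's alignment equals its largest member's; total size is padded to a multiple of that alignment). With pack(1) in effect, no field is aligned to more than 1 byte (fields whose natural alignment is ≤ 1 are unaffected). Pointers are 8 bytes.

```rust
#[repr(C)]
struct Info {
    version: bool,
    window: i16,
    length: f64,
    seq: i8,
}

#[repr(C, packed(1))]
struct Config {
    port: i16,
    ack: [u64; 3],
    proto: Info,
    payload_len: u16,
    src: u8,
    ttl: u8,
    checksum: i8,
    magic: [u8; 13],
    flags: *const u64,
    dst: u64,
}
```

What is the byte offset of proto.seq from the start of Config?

42

Info: version at 0 (size 1, align 1) → ends 1; pad 1 to align 2 for window; window at 2 (size 2, align 2) → ends 4; pad 4 to align 8 for length; length at 8 (size 8, align 8) → ends 16; seq at 16 (size 1, align 1) → ends 17; tail pad 7 to reach multiple of 8; total 24 bytes, alignment 8
port at 0 (size 2, align 1) → ends 2
ack at 2 (size 24, align 1) → ends 26
proto at 26 (size 24, align 1) → ends 50
within Info: seq at 16
26 + 16 = 42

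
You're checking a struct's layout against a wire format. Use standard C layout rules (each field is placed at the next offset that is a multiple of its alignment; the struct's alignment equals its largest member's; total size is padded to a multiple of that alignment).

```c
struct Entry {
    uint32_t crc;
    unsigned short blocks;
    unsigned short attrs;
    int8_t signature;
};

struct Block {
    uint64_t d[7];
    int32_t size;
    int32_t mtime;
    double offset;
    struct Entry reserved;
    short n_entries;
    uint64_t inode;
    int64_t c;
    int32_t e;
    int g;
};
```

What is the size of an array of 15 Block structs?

1680

Entry: crc at 0 (size 4, align 4) → ends 4; blocks at 4 (size 2, align 2) → ends 6; attrs at 6 (size 2, align 2) → ends 8; signature at 8 (size 1, align 1) → ends 9; tail pad 3 to reach multiple of 4; total 12 bytes, alignment 4
d at 0 (size 56, align 8) → ends 56
size at 56 (size 4, align 4) → ends 60
mtime at 60 (size 4, align 4) → ends 64
offset at 64 (size 8, align 8) → ends 72
reserved at 72 (size 12, align 4) → ends 84
n_entries at 84 (size 2, align 2) → ends 86
pad 2 to align 8 for inode
inode at 88 (size 8, align 8) → ends 96
c at 96 (size 8, align 8) → ends 104
e at 104 (size 4, align 4) → ends 108
g at 108 (size 4, align 4) → ends 112
total 112 bytes, alignment 8
array of 15: 15 × 112 = 1680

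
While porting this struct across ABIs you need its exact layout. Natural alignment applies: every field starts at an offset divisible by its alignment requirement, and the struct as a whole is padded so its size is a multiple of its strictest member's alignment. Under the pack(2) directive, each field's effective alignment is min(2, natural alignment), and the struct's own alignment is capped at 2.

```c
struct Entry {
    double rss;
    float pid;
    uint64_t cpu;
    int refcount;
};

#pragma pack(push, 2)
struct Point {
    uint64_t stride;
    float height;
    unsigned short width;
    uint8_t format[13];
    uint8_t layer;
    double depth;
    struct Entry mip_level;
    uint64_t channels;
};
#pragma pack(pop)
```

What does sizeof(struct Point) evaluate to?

76

Entry: @0: rss [8B, align 8] → 8; @8: pid [4B, align 4] → 12; +4 pad (align 8); @16: cpu [8B, align 8] → 24; @24: refcount [4B, align 4] → 28; +4 tail pad (align 8); size 32, align 8
@0: stride [8B, align 2] → 8
@8: height [4B, align 2] → 12
@12: width [2B, align 2] → 14
@14: format [13B, align 1] → 27
@27: layer [1B, align 1] → 28
@28: depth [8B, align 2] → 36
@36: mip_level [32B, align 2] → 68
@68: channels [8B, align 2] → 76
size 76, align 2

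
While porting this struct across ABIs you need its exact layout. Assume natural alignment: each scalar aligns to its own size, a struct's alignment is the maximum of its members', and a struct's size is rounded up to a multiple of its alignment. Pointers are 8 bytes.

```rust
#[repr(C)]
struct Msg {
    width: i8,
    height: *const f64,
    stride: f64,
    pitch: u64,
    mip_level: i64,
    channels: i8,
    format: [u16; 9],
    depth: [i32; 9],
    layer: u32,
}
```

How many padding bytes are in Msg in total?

width at 0 (size 1, align 1) → ends 1
pad 7 to align 8 for height
height at 8 (size 8, align 8) → ends 16
stride at 16 (size 8, align 8) → ends 24
pitch at 24 (size 8, align 8) → ends 32
mip_level at 32 (size 8, align 8) → ends 40
channels at 40 (size 1, align 1) → ends 41
pad 1 to align 2 for format
format at 42 (size 18, align 2) → ends 60
depth at 60 (size 36, align 4) → ends 96
layer at 96 (size 4, align 4) → ends 100
tail pad 4 to reach multiple of 8
total 104 bytes, alignment 8
data bytes 92, size 104 → padding 12

12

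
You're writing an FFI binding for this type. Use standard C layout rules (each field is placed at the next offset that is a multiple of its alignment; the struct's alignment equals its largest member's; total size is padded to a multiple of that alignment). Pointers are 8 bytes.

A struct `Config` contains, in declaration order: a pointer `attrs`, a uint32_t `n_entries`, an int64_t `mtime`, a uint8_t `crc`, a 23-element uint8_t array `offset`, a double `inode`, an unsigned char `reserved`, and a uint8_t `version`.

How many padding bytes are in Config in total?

10

attrs at 0 (size 8, align 8) → ends 8
n_entries at 8 (size 4, align 4) → ends 12
pad 4 to align 8 for mtime
mtime at 16 (size 8, align 8) → ends 24
crc at 24 (size 1, align 1) → ends 25
offset at 25 (size 23, align 1) → ends 48
inode at 48 (size 8, align 8) → ends 56
reserved at 56 (size 1, align 1) → ends 57
version at 57 (size 1, align 1) → ends 58
tail pad 6 to reach multiple of 8
total 64 bytes, alignment 8
data bytes 54, size 64 → padding 10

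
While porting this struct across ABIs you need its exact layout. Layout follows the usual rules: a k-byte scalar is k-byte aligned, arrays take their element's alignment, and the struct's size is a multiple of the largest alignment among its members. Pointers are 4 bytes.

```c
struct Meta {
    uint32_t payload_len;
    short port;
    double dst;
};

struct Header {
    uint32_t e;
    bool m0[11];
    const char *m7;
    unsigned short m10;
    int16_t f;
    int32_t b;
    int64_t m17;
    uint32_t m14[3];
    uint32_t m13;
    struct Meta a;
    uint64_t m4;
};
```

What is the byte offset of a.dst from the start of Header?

64

Meta: @0: payload_len [4B, align 4] → 4; @4: port [2B, align 2] → 6; +2 pad (align 8); @8: dst [8B, align 8] → 16; size 16, align 8
@0: e [4B, align 4] → 4
@4: m0 [11B, align 1] → 15
+1 pad (align 4)
@16: m7 [4B, align 4] → 20
@20: m10 [2B, align 2] → 22
@22: f [2B, align 2] → 24
@24: b [4B, align 4] → 28
+4 pad (align 8)
@32: m17 [8B, align 8] → 40
@40: m14 [12B, align 4] → 52
@52: m13 [4B, align 4] → 56
@56: a [16B, align 8] → 72
within Meta: dst at 8
56 + 8 = 64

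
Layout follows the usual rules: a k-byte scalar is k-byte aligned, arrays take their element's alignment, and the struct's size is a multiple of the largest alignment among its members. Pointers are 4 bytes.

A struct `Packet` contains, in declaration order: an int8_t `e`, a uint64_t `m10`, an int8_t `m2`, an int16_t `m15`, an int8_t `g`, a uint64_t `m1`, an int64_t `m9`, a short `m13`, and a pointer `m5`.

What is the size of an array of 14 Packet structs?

672

@0: e [1B, align 1] → 1
+7 pad (align 8)
@8: m10 [8B, align 8] → 16
@16: m2 [1B, align 1] → 17
+1 pad (align 2)
@18: m15 [2B, align 2] → 20
@20: g [1B, align 1] → 21
+3 pad (align 8)
@24: m1 [8B, align 8] → 32
@32: m9 [8B, align 8] → 40
@40: m13 [2B, align 2] → 42
+2 pad (align 4)
@44: m5 [4B, align 4] → 48
size 48, align 8
array of 14: 14 × 48 = 672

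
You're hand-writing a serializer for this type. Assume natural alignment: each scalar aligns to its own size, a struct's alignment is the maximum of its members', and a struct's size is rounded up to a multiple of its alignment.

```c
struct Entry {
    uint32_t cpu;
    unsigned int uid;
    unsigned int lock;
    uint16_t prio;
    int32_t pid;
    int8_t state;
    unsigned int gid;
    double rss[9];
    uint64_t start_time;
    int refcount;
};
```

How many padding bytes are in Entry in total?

13

cpu at 0 (size 4, align 4) → ends 4
uid at 4 (size 4, align 4) → ends 8
lock at 8 (size 4, align 4) → ends 12
prio at 12 (size 2, align 2) → ends 14
pad 2 to align 4 for pid
pid at 16 (size 4, align 4) → ends 20
state at 20 (size 1, align 1) → ends 21
pad 3 to align 4 for gid
gid at 24 (size 4, align 4) → ends 28
pad 4 to align 8 for rss
rss at 32 (size 72, align 8) → ends 104
start_time at 104 (size 8, align 8) → ends 112
refcount at 112 (size 4, align 4) → ends 116
tail pad 4 to reach multiple of 8
total 120 bytes, alignment 8
data bytes 107, size 120 → padding 13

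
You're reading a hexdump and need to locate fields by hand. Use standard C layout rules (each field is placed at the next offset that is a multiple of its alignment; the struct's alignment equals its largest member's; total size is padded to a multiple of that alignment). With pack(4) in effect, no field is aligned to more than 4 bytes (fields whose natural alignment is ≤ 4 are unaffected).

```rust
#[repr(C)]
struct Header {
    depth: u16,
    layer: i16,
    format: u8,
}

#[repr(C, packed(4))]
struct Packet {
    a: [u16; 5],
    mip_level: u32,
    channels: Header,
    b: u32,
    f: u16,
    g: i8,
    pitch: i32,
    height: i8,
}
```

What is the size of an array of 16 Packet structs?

640

Header: 0..2  depth  (2B, 2-aligned); 2..4  layer  (2B, 2-aligned); 4..5  format  (1B, 1-aligned); 5..6  -- tail padding (1B); sizeof = 6, alignof = 2
0..10  a  (10B, 2-aligned)
10..12  -- padding (2B)
12..16  mip_level  (4B, 4-aligned)
16..22  channels  (6B, 2-aligned)
22..24  -- padding (2B)
24..28  b  (4B, 4-aligned)
28..30  f  (2B, 2-aligned)
30..31  g  (1B, 1-aligned)
31..32  -- padding (1B)
32..36  pitch  (4B, 4-aligned)
36..37  height  (1B, 1-aligned)
37..40  -- tail padding (3B)
sizeof = 40, alignof = 4
array of 16: 16 × 40 = 640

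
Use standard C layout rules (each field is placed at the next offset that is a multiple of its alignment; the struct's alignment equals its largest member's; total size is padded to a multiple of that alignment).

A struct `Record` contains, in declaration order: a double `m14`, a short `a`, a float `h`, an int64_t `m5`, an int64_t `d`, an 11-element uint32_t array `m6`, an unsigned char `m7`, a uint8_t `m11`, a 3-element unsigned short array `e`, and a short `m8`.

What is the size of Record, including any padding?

0..8  m14  (8B, 8-aligned)
8..10  a  (2B, 2-aligned)
10..12  -- padding (2B)
12..16  h  (4B, 4-aligned)
16..24  m5  (8B, 8-aligned)
24..32  d  (8B, 8-aligned)
32..76  m6  (44B, 4-aligned)
76..77  m7  (1B, 1-aligned)
77..78  m11  (1B, 1-aligned)
78..84  e  (6B, 2-aligned)
84..86  m8  (2B, 2-aligned)
86..88  -- tail padding (2B)
sizeof = 88, alignof = 8

88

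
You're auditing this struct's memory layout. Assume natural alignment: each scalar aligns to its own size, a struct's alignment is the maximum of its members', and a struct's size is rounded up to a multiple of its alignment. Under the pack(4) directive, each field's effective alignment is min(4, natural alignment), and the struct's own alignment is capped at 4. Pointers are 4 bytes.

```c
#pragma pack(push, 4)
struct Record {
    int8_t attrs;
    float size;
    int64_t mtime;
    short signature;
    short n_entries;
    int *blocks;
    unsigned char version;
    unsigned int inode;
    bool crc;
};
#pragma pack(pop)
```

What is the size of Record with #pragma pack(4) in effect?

36

attrs at 0 (size 1, align 1) → ends 1
pad 3 to align 4 for size
size at 4 (size 4, align 4) → ends 8
mtime at 8 (size 8, align 4) → ends 16
signature at 16 (size 2, align 2) → ends 18
n_entries at 18 (size 2, align 2) → ends 20
blocks at 20 (size 4, align 4) → ends 24
version at 24 (size 1, align 1) → ends 25
pad 3 to align 4 for inode
inode at 28 (size 4, align 4) → ends 32
crc at 32 (size 1, align 1) → ends 33
tail pad 3 to reach multiple of 4
total 36 bytes, alignment 4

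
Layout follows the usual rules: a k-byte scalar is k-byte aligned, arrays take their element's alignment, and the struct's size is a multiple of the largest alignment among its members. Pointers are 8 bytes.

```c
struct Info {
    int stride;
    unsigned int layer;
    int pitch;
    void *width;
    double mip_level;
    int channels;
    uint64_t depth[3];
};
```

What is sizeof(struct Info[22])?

stride at 0 (size 4, align 4) → ends 4
layer at 4 (size 4, align 4) → ends 8
pitch at 8 (size 4, align 4) → ends 12
pad 4 to align 8 for width
width at 16 (size 8, align 8) → ends 24
mip_level at 24 (size 8, align 8) → ends 32
channels at 32 (size 4, align 4) → ends 36
pad 4 to align 8 for depth
depth at 40 (size 24, align 8) → ends 64
total 64 bytes, alignment 8
array of 22: 22 × 64 = 1408

1408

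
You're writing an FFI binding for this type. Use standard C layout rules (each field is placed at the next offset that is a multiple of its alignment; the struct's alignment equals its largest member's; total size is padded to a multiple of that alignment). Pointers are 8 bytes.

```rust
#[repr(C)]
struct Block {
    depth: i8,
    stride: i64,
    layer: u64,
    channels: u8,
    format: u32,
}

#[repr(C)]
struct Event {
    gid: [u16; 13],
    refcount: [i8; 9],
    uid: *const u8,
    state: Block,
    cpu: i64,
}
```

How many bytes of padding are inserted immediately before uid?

5

Block: depth at 0 (size 1, align 1) → ends 1; pad 7 to align 8 for stride; stride at 8 (size 8, align 8) → ends 16; layer at 16 (size 8, align 8) → ends 24; channels at 24 (size 1, align 1) → ends 25; pad 3 to align 4 for format; format at 28 (size 4, align 4) → ends 32; total 32 bytes, alignment 8
gid at 0 (size 26, align 2) → ends 26
refcount at 26 (size 9, align 1) → ends 35
pad 5 to align 8 for uid
uid at 40 (size 8, align 8) → ends 48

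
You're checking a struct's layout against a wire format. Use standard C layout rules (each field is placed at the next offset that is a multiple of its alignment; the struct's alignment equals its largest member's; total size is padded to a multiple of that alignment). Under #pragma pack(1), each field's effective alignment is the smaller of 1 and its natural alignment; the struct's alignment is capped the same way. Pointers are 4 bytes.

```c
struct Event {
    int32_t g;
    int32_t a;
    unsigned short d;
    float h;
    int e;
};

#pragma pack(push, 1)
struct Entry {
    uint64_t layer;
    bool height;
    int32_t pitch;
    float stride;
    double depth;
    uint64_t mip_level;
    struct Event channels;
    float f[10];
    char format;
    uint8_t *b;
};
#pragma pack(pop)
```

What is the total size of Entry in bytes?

Event: 0..4  g  (4B, 4-aligned); 4..8  a  (4B, 4-aligned); 8..10  d  (2B, 2-aligned); 10..12  -- padding (2B); 12..16  h  (4B, 4-aligned); 16..20  e  (4B, 4-aligned); sizeof = 20, alignof = 4
0..8  layer  (8B, 1-aligned)
8..9  height  (1B, 1-aligned)
9..13  pitch  (4B, 1-aligned)
13..17  stride  (4B, 1-aligned)
17..25  depth  (8B, 1-aligned)
25..33  mip_level  (8B, 1-aligned)
33..53  channels  (20B, 1-aligned)
53..93  f  (40B, 1-aligned)
93..94  format  (1B, 1-aligned)
94..98  b  (4B, 1-aligned)
sizeof = 98, alignof = 1

98 bytes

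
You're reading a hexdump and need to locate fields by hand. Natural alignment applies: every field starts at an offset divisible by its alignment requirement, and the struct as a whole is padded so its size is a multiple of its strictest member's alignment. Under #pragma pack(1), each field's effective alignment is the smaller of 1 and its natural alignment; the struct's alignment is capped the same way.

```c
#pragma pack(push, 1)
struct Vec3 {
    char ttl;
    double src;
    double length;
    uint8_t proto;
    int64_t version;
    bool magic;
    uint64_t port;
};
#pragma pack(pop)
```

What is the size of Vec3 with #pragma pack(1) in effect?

0..1  ttl  (1B, 1-aligned)
1..9  src  (8B, 1-aligned)
9..17  length  (8B, 1-aligned)
17..18  proto  (1B, 1-aligned)
18..26  version  (8B, 1-aligned)
26..27  magic  (1B, 1-aligned)
27..35  port  (8B, 1-aligned)
sizeof = 35, alignof = 1

35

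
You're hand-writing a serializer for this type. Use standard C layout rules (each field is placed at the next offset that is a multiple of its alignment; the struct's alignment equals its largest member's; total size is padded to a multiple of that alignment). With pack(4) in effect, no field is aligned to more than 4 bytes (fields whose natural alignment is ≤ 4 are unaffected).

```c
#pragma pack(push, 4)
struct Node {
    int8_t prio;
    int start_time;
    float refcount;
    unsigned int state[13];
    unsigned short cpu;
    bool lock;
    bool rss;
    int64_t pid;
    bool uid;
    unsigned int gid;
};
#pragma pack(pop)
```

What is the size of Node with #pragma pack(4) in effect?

0..1  prio  (1B, 1-aligned)
1..4  -- padding (3B)
4..8  start_time  (4B, 4-aligned)
8..12  refcount  (4B, 4-aligned)
12..64  state  (52B, 4-aligned)
64..66  cpu  (2B, 2-aligned)
66..67  lock  (1B, 1-aligned)
67..68  rss  (1B, 1-aligned)
68..76  pid  (8B, 4-aligned)
76..77  uid  (1B, 1-aligned)
77..80  -- padding (3B)
80..84  gid  (4B, 4-aligned)
sizeof = 84, alignof = 4

84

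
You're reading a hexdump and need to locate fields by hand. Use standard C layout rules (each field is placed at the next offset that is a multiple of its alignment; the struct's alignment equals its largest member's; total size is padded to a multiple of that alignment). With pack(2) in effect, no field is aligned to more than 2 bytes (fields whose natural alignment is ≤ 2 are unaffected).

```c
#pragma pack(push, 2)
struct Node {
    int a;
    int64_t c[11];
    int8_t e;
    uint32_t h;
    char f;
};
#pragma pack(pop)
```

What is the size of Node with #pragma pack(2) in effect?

100

a at 0 (size 4, align 2) → ends 4
c at 4 (size 88, align 2) → ends 92
e at 92 (size 1, align 1) → ends 93
pad 1 to align 2 for h
h at 94 (size 4, align 2) → ends 98
f at 98 (size 1, align 1) → ends 99
tail pad 1 to reach multiple of 2
total 100 bytes, alignment 2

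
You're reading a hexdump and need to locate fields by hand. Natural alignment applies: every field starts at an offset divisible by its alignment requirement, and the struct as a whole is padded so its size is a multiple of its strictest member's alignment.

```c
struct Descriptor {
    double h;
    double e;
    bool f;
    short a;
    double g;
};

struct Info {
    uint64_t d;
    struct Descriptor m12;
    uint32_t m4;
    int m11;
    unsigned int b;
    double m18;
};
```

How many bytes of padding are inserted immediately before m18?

4

Descriptor: h at 0 (size 8, align 8) → ends 8; e at 8 (size 8, align 8) → ends 16; f at 16 (size 1, align 1) → ends 17; pad 1 to align 2 for a; a at 18 (size 2, align 2) → ends 20; pad 4 to align 8 for g; g at 24 (size 8, align 8) → ends 32; total 32 bytes, alignment 8
d at 0 (size 8, align 8) → ends 8
m12 at 8 (size 32, align 8) → ends 40
m4 at 40 (size 4, align 4) → ends 44
m11 at 44 (size 4, align 4) → ends 48
b at 48 (size 4, align 4) → ends 52
pad 4 to align 8 for m18
m18 at 56 (size 8, align 8) → ends 64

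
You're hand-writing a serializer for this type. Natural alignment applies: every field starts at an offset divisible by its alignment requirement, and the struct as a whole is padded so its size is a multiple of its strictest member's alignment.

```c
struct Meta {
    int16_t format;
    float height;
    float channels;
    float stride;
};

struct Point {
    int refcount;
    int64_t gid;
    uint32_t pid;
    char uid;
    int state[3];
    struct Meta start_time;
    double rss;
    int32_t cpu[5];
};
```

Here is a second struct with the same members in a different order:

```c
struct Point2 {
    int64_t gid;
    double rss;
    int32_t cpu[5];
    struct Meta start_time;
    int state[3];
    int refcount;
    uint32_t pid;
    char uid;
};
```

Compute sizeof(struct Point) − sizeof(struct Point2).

Meta: @0: format [2B, align 2] → 2; +2 pad (align 4); @4: height [4B, align 4] → 8; @8: channels [4B, align 4] → 12; @12: stride [4B, align 4] → 16; size 16, align 4
@0: refcount [4B, align 4] → 4
+4 pad (align 8)
@8: gid [8B, align 8] → 16
@16: pid [4B, align 4] → 20
@20: uid [1B, align 1] → 21
+3 pad (align 4)
@24: state [12B, align 4] → 36
@36: start_time [16B, align 4] → 52
+4 pad (align 8)
@56: rss [8B, align 8] → 64
@64: cpu [20B, align 4] → 84
+4 tail pad (align 8)
size 88, align 8
— Point2 —
@0: gid [8B, align 8] → 8
@8: rss [8B, align 8] → 16
@16: cpu [20B, align 4] → 36
@36: start_time [16B, align 4] → 52
@52: state [12B, align 4] → 64
@64: refcount [4B, align 4] → 68
@68: pid [4B, align 4] → 72
@72: uid [1B, align 1] → 73
+7 tail pad (align 8)
size 80, align 8
88 − 80 = 8

8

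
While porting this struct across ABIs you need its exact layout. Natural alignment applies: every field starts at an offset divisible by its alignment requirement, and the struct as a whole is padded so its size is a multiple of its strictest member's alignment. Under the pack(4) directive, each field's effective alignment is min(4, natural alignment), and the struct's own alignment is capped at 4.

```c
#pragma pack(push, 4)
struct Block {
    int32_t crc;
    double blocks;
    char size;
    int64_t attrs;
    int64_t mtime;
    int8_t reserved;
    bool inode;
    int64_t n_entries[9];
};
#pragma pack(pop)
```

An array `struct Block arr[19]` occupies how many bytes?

2052

0..4  crc  (4B, 4-aligned)
4..12  blocks  (8B, 4-aligned)
12..13  size  (1B, 1-aligned)
13..16  -- padding (3B)
16..24  attrs  (8B, 4-aligned)
24..32  mtime  (8B, 4-aligned)
32..33  reserved  (1B, 1-aligned)
33..34  inode  (1B, 1-aligned)
34..36  -- padding (2B)
36..108  n_entries  (72B, 4-aligned)
sizeof = 108, alignof = 4
array of 19: 19 × 108 = 2052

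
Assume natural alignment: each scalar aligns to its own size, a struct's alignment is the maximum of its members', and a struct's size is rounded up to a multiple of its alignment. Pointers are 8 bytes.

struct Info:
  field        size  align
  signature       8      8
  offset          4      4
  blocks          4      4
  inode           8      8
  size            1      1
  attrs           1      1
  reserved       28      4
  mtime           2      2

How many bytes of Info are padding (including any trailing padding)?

8

@0: signature [8B, align 8] → 8
@8: offset [4B, align 4] → 12
@12: blocks [4B, align 4] → 16
@16: inode [8B, align 8] → 24
@24: size [1B, align 1] → 25
@25: attrs [1B, align 1] → 26
+2 pad (align 4)
@28: reserved [28B, align 4] → 56
@56: mtime [2B, align 2] → 58
+6 tail pad (align 8)
size 64, align 8
data bytes 56, size 64 → padding 8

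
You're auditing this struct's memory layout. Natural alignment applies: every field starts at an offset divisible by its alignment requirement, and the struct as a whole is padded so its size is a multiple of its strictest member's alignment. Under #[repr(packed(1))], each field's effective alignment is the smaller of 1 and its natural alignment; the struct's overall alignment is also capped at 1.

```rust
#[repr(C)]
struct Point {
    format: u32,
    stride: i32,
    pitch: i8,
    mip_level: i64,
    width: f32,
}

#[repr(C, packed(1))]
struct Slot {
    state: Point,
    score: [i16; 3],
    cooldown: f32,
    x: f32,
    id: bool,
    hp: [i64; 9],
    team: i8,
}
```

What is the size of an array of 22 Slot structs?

Point: 0..4  format  (4B, 4-aligned); 4..8  stride  (4B, 4-aligned); 8..9  pitch  (1B, 1-aligned); 9..16  -- padding (7B); 16..24  mip_level  (8B, 8-aligned); 24..28  width  (4B, 4-aligned); 28..32  -- tail padding (4B); sizeof = 32, alignof = 8
0..32  state  (32B, 1-aligned)
32..38  score  (6B, 1-aligned)
38..42  cooldown  (4B, 1-aligned)
42..46  x  (4B, 1-aligned)
46..47  id  (1B, 1-aligned)
47..119  hp  (72B, 1-aligned)
119..120  team  (1B, 1-aligned)
sizeof = 120, alignof = 1
array of 22: 22 × 120 = 2640

2640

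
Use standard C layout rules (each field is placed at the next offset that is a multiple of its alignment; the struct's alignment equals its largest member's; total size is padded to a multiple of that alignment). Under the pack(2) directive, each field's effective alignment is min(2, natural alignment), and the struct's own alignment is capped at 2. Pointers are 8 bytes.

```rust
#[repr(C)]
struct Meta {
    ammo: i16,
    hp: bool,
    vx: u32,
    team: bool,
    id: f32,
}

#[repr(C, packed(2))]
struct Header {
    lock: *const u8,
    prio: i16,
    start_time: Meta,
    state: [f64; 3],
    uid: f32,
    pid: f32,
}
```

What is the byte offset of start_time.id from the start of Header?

Meta: @0: ammo [2B, align 2] → 2; @2: hp [1B, align 1] → 3; +1 pad (align 4); @4: vx [4B, align 4] → 8; @8: team [1B, align 1] → 9; +3 pad (align 4); @12: id [4B, align 4] → 16; size 16, align 4
@0: lock [8B, align 2] → 8
@8: prio [2B, align 2] → 10
@10: start_time [16B, align 2] → 26
within Meta: id at 12
10 + 12 = 22

22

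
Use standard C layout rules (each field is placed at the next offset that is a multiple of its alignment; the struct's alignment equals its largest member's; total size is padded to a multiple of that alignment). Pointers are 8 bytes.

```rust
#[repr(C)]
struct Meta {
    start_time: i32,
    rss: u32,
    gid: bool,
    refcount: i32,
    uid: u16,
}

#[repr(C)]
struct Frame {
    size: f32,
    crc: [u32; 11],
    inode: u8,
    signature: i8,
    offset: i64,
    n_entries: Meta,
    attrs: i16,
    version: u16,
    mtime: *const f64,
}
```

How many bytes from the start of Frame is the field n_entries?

64

Meta: @0: start_time [4B, align 4] → 4; @4: rss [4B, align 4] → 8; @8: gid [1B, align 1] → 9; +3 pad (align 4); @12: refcount [4B, align 4] → 16; @16: uid [2B, align 2] → 18; +2 tail pad (align 4); size 20, align 4
@0: size [4B, align 4] → 4
@4: crc [44B, align 4] → 48
@48: inode [1B, align 1] → 49
@49: signature [1B, align 1] → 50
+6 pad (align 8)
@56: offset [8B, align 8] → 64
@64: n_entries [20B, align 4] → 84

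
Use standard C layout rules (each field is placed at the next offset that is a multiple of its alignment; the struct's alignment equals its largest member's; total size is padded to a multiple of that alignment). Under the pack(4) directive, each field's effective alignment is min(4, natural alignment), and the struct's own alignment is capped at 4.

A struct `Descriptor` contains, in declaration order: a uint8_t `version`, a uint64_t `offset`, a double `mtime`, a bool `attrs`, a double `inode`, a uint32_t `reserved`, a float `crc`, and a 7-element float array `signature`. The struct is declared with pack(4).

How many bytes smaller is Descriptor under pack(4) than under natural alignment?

12

natural layout:
  version at 0 (size 1, align 1) → ends 1
  pad 7 to align 8 for offset
  offset at 8 (size 8, align 8) → ends 16
  mtime at 16 (size 8, align 8) → ends 24
  attrs at 24 (size 1, align 1) → ends 25
  pad 7 to align 8 for inode
  inode at 32 (size 8, align 8) → ends 40
  reserved at 40 (size 4, align 4) → ends 44
  crc at 44 (size 4, align 4) → ends 48
  signature at 48 (size 28, align 4) → ends 76
  tail pad 4 to reach multiple of 8
  total 80 bytes, alignment 8
packed(4) layout:
  version at 0 (size 1, align 1) → ends 1
  pad 3 to align 4 for offset
  offset at 4 (size 8, align 4) → ends 12
  mtime at 12 (size 8, align 4) → ends 20
  attrs at 20 (size 1, align 1) → ends 21
  pad 3 to align 4 for inode
  inode at 24 (size 8, align 4) → ends 32
  reserved at 32 (size 4, align 4) → ends 36
  crc at 36 (size 4, align 4) → ends 40
  signature at 40 (size 28, align 4) → ends 68
  total 68 bytes, alignment 4
80 − 68 = 12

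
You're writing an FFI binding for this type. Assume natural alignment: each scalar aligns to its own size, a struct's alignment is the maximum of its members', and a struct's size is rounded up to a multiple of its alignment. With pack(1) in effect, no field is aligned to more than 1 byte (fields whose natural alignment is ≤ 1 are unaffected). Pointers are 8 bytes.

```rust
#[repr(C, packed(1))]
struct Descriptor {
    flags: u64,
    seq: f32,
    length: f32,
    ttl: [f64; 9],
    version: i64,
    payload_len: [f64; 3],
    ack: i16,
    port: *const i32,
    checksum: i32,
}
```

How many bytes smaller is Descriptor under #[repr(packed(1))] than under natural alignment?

natural layout:
  0..8  flags  (8B, 8-aligned)
  8..12  seq  (4B, 4-aligned)
  12..16  length  (4B, 4-aligned)
  16..88  ttl  (72B, 8-aligned)
  88..96  version  (8B, 8-aligned)
  96..120  payload_len  (24B, 8-aligned)
  120..122  ack  (2B, 2-aligned)
  122..128  -- padding (6B)
  128..136  port  (8B, 8-aligned)
  136..140  checksum  (4B, 4-aligned)
  140..144  -- tail padding (4B)
  sizeof = 144, alignof = 8
packed(1) layout:
  0..8  flags  (8B, 1-aligned)
  8..12  seq  (4B, 1-aligned)
  12..16  length  (4B, 1-aligned)
  16..88  ttl  (72B, 1-aligned)
  88..96  version  (8B, 1-aligned)
  96..120  payload_len  (24B, 1-aligned)
  120..122  ack  (2B, 1-aligned)
  122..130  port  (8B, 1-aligned)
  130..134  checksum  (4B, 1-aligned)
  sizeof = 134, alignof = 1
144 − 134 = 10

10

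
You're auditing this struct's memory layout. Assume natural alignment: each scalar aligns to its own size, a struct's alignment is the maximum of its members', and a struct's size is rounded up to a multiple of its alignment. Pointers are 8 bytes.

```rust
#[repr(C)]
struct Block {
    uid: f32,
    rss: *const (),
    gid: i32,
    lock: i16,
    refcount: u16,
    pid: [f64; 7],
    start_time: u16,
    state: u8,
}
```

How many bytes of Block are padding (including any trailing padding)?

@0: uid [4B, align 4] → 4
+4 pad (align 8)
@8: rss [8B, align 8] → 16
@16: gid [4B, align 4] → 20
@20: lock [2B, align 2] → 22
@22: refcount [2B, align 2] → 24
@24: pid [56B, align 8] → 80
@80: start_time [2B, align 2] → 82
@82: state [1B, align 1] → 83
+5 tail pad (align 8)
size 88, align 8
data bytes 79, size 88 → padding 9

9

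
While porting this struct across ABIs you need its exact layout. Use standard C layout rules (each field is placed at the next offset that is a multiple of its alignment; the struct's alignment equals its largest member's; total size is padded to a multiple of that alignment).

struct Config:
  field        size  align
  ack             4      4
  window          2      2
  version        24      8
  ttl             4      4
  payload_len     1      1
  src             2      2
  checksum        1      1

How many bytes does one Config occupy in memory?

@0: ack [4B, align 4] → 4
@4: window [2B, align 2] → 6
+2 pad (align 8)
@8: version [24B, align 8] → 32
@32: ttl [4B, align 4] → 36
@36: payload_len [1B, align 1] → 37
+1 pad (align 2)
@38: src [2B, align 2] → 40
@40: checksum [1B, align 1] → 41
+7 tail pad (align 8)
size 48, align 8

48 bytes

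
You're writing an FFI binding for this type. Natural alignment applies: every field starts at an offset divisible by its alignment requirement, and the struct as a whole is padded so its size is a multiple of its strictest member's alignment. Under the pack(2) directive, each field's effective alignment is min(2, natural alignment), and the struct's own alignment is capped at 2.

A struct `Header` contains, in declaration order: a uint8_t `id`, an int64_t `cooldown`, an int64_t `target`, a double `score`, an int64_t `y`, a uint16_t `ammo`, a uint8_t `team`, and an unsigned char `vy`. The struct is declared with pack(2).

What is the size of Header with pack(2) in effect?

id at 0 (size 1, align 1) → ends 1
pad 1 to align 2 for cooldown
cooldown at 2 (size 8, align 2) → ends 10
target at 10 (size 8, align 2) → ends 18
score at 18 (size 8, align 2) → ends 26
y at 26 (size 8, align 2) → ends 34
ammo at 34 (size 2, align 2) → ends 36
team at 36 (size 1, align 1) → ends 37
vy at 37 (size 1, align 1) → ends 38
total 38 bytes, alignment 2

38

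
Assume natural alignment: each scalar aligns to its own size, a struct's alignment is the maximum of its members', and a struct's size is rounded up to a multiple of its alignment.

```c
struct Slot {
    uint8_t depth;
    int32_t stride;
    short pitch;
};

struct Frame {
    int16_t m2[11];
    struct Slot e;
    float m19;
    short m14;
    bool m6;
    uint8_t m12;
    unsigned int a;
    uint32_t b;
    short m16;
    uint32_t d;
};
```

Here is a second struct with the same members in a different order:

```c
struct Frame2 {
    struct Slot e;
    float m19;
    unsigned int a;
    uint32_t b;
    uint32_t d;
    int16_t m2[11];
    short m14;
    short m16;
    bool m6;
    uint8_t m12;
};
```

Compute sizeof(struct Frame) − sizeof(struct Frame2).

4

Slot: 0..1  depth  (1B, 1-aligned); 1..4  -- padding (3B); 4..8  stride  (4B, 4-aligned); 8..10  pitch  (2B, 2-aligned); 10..12  -- tail padding (2B); sizeof = 12, alignof = 4
0..22  m2  (22B, 2-aligned)
22..24  -- padding (2B)
24..36  e  (12B, 4-aligned)
36..40  m19  (4B, 4-aligned)
40..42  m14  (2B, 2-aligned)
42..43  m6  (1B, 1-aligned)
43..44  m12  (1B, 1-aligned)
44..48  a  (4B, 4-aligned)
48..52  b  (4B, 4-aligned)
52..54  m16  (2B, 2-aligned)
54..56  -- padding (2B)
56..60  d  (4B, 4-aligned)
sizeof = 60, alignof = 4
— Frame2 —
0..12  e  (12B, 4-aligned)
12..16  m19  (4B, 4-aligned)
16..20  a  (4B, 4-aligned)
20..24  b  (4B, 4-aligned)
24..28  d  (4B, 4-aligned)
28..50  m2  (22B, 2-aligned)
50..52  m14  (2B, 2-aligned)
52..54  m16  (2B, 2-aligned)
54..55  m6  (1B, 1-aligned)
55..56  m12  (1B, 1-aligned)
sizeof = 56, alignof = 4
60 − 56 = 4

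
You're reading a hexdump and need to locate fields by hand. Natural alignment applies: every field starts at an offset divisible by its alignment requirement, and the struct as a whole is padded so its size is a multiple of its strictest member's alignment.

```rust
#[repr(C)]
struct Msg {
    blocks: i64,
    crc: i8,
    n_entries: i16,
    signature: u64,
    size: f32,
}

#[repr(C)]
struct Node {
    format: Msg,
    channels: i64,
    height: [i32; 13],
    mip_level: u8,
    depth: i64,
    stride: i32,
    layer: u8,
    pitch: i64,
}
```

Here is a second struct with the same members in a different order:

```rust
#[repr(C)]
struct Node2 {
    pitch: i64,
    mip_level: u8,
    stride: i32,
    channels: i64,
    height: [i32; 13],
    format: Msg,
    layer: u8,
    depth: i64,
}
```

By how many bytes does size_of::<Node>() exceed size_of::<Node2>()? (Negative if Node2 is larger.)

-8

Msg: blocks at 0 (size 8, align 8) → ends 8; crc at 8 (size 1, align 1) → ends 9; pad 1 to align 2 for n_entries; n_entries at 10 (size 2, align 2) → ends 12; pad 4 to align 8 for signature; signature at 16 (size 8, align 8) → ends 24; size at 24 (size 4, align 4) → ends 28; tail pad 4 to reach multiple of 8; total 32 bytes, alignment 8
format at 0 (size 32, align 8) → ends 32
channels at 32 (size 8, align 8) → ends 40
height at 40 (size 52, align 4) → ends 92
mip_level at 92 (size 1, align 1) → ends 93
pad 3 to align 8 for depth
depth at 96 (size 8, align 8) → ends 104
stride at 104 (size 4, align 4) → ends 108
layer at 108 (size 1, align 1) → ends 109
pad 3 to align 8 for pitch
pitch at 112 (size 8, align 8) → ends 120
total 120 bytes, alignment 8
— Node2 —
pitch at 0 (size 8, align 8) → ends 8
mip_level at 8 (size 1, align 1) → ends 9
pad 3 to align 4 for stride
stride at 12 (size 4, align 4) → ends 16
channels at 16 (size 8, align 8) → ends 24
height at 24 (size 52, align 4) → ends 76
pad 4 to align 8 for format
format at 80 (size 32, align 8) → ends 112
layer at 112 (size 1, align 1) → ends 113
pad 7 to align 8 for depth
depth at 120 (size 8, align 8) → ends 128
total 128 bytes, alignment 8
120 − 128 = -8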